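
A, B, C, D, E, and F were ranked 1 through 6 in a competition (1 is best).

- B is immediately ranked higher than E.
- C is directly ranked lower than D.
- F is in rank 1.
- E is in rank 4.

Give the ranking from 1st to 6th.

From clue 1: B is in {1,2,3,4,5}.
From clues 1–3: F → rank 1.
From clues 1–4: A → rank 2, B → rank 3, E → rank 4, D → rank 5, C → rank 6.

F, A, B, E, D, C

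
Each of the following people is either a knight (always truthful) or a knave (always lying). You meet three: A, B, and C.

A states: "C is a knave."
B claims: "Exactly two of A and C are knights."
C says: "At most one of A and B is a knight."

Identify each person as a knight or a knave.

Consider A. Suppose A is a knight.
Then no assignment of the remaining roles makes every statement match its speaker's type — contradiction.
So A is a knave.
With that fixed, B's statement is false, so B is a knave.
With that fixed, C's statement is true, so C is a knight.

A: knave, B: knave, C: knight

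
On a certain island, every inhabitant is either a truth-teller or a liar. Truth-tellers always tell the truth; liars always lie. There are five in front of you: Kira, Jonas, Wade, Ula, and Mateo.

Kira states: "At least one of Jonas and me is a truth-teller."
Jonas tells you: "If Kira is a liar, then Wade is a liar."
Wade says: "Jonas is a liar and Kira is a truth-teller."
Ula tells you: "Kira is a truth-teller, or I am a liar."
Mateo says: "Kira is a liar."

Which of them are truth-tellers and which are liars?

Kira: truth-teller, Jonas: truth-teller, Wade: liar, Ula: truth-teller, Mateo: liar

Consider Kira. Suppose Kira is a liar.
Then whichever role Ula has, Ula's statement has the wrong truth value — contradiction.
So Kira is a truth-teller.
With that fixed, Jonas's statement is true, so Jonas is a truth-teller.
With that fixed, Wade's statement is false, so Wade is a liar.
With that fixed, Ula's statement is true, so Ula is a truth-teller.
With that fixed, Mateo's statement is false, so Mateo is a liar.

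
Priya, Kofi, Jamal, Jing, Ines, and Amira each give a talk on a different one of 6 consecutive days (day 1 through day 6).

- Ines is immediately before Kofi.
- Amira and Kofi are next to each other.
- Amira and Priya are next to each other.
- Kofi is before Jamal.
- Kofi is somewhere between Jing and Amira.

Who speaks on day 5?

Priya

With clues 1–2, Ines is ruled out for day 5.
With clues 1–3, Kofi is ruled out for day 5.
With clues 1–4, Amira is ruled out for day 5.
With clues 1–5, Jamal and Jing are ruled out for day 5.
So day 5 is Priya.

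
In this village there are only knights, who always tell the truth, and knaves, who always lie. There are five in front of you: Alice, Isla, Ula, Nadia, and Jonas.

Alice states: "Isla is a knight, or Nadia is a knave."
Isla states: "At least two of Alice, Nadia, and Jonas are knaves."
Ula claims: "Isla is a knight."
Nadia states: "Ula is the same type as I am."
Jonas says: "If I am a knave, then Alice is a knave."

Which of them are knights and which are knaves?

Consider Alice. Suppose Alice is a knave.
Then no assignment of the remaining roles makes every statement match its speaker's type — contradiction.
So Alice is a knight.
Consider Isla. Suppose Isla is a knave.
Then no assignment of the remaining roles makes every statement match its speaker's type — contradiction.
So Isla is a knight.
With that fixed, Ula's statement is true, so Ula is a knight.
Consider Nadia. Suppose Nadia is a knight.
Then Isla's statement comes out false, contradicting Isla being a knight.
So Nadia is a knave.
Consider Jonas. Suppose Jonas is a knight.
Then Isla's statement comes out false, contradicting Isla being a knight.
So Jonas is a knave.

Alice: knight, Isla: knight, Ula: knight, Nadia: knave, Jonas: knave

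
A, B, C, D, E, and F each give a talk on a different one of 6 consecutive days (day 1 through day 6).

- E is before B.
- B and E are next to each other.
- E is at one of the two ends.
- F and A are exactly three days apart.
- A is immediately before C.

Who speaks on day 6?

F

With clue 1, E is ruled out for day 6.
With clues 1–3, B is ruled out for day 6.
With clues 1–4, C and D are ruled out for day 6.
With clues 1–5, A is ruled out for day 6.
So day 6 is F.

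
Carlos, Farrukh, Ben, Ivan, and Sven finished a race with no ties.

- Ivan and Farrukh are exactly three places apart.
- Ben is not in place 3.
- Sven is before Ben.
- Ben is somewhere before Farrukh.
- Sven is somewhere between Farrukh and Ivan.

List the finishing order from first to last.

From clue 1: Farrukh is in {1,2,4,5}.
From clues 1–3: Ben is in {4,5}.
From clues 1–4: Ivan → place 2, Ben → place 4, Farrukh → place 5.
From clues 1–5: Carlos → place 1, Sven → place 3.

Carlos, Ivan, Sven, Ben, Farrukh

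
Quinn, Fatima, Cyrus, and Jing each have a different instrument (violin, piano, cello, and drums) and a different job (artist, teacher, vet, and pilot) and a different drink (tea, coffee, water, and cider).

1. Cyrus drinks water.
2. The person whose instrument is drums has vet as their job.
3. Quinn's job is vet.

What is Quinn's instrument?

drums

With clues 1–3, cello, piano, and violin are impossible for Quinn's instrument.
That leaves drums.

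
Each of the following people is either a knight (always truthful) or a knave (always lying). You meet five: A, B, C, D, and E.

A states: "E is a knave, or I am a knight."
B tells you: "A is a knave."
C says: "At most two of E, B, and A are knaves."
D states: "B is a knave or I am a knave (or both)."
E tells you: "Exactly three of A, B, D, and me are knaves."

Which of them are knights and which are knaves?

Consider A. Suppose A is a knave.
Then no assignment of the remaining roles makes every statement match its speaker's type — contradiction.
So A is a knight.
With that fixed, B's statement is false, so B is a knave.
With that fixed, C's statement is true, so C is a knight.
With that fixed, D's statement is true, so D is a knight.
With that fixed, E's statement is false, so E is a knave.

A: knight, B: knave, C: knight, D: knight, E: knave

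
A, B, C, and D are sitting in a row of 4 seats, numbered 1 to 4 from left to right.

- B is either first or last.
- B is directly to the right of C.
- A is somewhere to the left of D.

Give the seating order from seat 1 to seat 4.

A, D, C, B

From clue 1: B is in {1,4}.
From clues 1–2: C → seat 3, B → seat 4.
From clues 1–3: A → seat 1, D → seat 2.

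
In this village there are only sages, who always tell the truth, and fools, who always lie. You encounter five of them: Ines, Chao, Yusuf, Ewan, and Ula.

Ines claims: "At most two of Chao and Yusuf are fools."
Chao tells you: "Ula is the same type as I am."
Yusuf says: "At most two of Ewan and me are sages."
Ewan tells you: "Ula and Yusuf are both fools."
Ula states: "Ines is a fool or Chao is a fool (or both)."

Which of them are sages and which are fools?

Ines: sage, Chao: fool, Yusuf: sage, Ewan: fool, Ula: sage

Regardless of anyone's role, Ines's statement is true, so Ines is a sage.
With that fixed, Yusuf's statement is true, so Yusuf is a sage.
With that fixed, Ewan's statement is false, so Ewan is a fool.
Consider Chao. Suppose Chao is a sage.
Then no assignment of the remaining roles makes every statement match its speaker's type — contradiction.
So Chao is a fool.
With that fixed, Ula's statement is true, so Ula is a sage.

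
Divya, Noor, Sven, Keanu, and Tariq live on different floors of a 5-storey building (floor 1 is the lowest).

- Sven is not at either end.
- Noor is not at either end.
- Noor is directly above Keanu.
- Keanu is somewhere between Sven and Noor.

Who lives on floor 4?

Noor

With clues 1–3, Keanu is ruled out for floor 4.
With clues 1–4, Divya, Sven, and Tariq are ruled out for floor 4.
So floor 4 is Noor.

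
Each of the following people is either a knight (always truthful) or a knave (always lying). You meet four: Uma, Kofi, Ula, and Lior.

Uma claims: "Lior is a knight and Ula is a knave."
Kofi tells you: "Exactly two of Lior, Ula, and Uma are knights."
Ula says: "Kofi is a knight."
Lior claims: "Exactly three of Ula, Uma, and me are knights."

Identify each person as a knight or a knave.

Consider Uma. Suppose Uma is a knight.
Then no assignment of the remaining roles makes every statement match its speaker's type — contradiction.
So Uma is a knave.
With that fixed, Lior's statement is false, so Lior is a knave.
With that fixed, Kofi's statement is false, so Kofi is a knave.
With that fixed, Ula's statement is false, so Ula is a knave.

Uma: knave, Kofi: knave, Ula: knave, Lior: knave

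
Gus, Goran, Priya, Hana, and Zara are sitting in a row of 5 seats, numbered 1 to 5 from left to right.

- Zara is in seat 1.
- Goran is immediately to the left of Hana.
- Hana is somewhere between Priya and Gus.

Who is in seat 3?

With clue 1, Zara is ruled out for seat 3.
With clues 1–3, Gus, Hana, and Priya are ruled out for seat 3.
So seat 3 is Goran.

Goran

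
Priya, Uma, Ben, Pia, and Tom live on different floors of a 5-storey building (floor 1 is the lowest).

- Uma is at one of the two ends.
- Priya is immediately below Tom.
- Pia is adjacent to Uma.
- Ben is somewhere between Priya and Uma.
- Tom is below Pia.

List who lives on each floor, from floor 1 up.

From clue 1: Uma is in {1,5}.
From clues 1–4: Ben → floor 3.
From clues 1–5: Priya → floor 1, Tom → floor 2, Pia → floor 4, Uma → floor 5.

Priya, Tom, Ben, Pia, Uma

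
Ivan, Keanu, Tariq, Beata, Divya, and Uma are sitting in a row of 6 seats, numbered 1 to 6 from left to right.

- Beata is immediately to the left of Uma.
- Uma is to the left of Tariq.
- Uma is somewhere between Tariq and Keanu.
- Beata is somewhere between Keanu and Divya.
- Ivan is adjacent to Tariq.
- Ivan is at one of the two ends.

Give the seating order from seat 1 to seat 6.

Keanu, Beata, Uma, Divya, Tariq, Ivan

From clue 1: Beata is in {1,2,3,4,5}.
From clues 1–2: Tariq is in {3,4,5,6}.
From clues 1–3: Keanu is in {1,2,3}.
From clues 1–4: Keanu is in {1,2}.
From clues 1–5: Keanu → seat 1, Beata → seat 2, Uma → seat 3.
From clues 1–6: Divya → seat 4, Tariq → seat 5, Ivan → seat 6.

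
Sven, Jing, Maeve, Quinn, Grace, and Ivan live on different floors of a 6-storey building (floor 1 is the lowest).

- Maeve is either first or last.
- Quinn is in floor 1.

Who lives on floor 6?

Maeve

With clues 1–2, Grace, Ivan, Jing, Quinn, and Sven are ruled out for floor 6.
So floor 6 is Maeve.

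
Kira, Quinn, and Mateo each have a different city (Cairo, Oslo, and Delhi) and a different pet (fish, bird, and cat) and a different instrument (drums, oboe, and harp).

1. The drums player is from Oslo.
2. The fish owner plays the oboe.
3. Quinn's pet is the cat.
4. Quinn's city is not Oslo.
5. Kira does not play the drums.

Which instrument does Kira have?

With clues 1–4, harp is impossible for Kira's instrument.
With clues 1–5, drums is impossible for Kira's instrument.
That leaves oboe.

oboe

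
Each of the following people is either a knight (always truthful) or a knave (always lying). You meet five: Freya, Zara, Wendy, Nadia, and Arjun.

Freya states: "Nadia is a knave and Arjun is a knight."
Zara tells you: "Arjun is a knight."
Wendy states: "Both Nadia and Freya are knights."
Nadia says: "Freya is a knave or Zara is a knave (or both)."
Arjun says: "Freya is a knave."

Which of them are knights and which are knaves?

Freya: knave, Zara: knight, Wendy: knave, Nadia: knight, Arjun: knight

Consider Freya. Suppose Freya is a knight.
Then no assignment of the remaining roles makes every statement match its speaker's type — contradiction.
So Freya is a knave.
With that fixed, Wendy's statement is false, so Wendy is a knave.
With that fixed, Nadia's statement is true, so Nadia is a knight.
With that fixed, Arjun's statement is true, so Arjun is a knight.
With that fixed, Zara's statement is true, so Zara is a knight.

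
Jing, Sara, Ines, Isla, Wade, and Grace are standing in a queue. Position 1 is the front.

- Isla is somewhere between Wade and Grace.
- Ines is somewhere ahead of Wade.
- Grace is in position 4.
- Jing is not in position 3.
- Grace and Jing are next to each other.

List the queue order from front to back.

Ines, Wade, Isla, Grace, Jing, Sara

From clue 1: Isla is in {2,3,4,5}.
From clues 1–3: Grace → position 4.
From clues 1–4: Isla is in {3,5}.
From clues 1–5: Ines → position 1, Wade → position 2, Isla → position 3, Jing → position 5, Sara → position 6.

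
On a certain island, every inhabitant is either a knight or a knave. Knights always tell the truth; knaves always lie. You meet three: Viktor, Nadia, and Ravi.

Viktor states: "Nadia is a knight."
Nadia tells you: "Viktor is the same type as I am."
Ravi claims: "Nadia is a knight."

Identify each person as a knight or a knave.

Viktor: knight, Nadia: knight, Ravi: knight

Consider Viktor. Suppose Viktor is a knave.
Then whichever role Nadia has, Nadia's statement has the wrong truth value — contradiction.
So Viktor is a knight.
Consider Nadia. Suppose Nadia is a knave.
Then Viktor's statement comes out false, contradicting Viktor being a knight.
So Nadia is a knight.
With that fixed, Ravi's statement is true, so Ravi is a knight.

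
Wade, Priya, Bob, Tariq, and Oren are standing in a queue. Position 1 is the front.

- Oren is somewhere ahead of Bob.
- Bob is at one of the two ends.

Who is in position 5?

With clue 1, Oren is ruled out for position 5.
With clues 1–2, Priya, Tariq, and Wade are ruled out for position 5.
So position 5 is Bob.

Bob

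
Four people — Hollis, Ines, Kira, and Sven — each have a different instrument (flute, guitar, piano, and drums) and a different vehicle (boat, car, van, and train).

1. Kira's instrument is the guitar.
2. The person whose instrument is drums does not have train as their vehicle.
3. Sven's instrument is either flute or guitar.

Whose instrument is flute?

Sven

Clue 1 rules out Kira for the one with instrument flute.
With clues 1–3, Hollis and Ines are impossible for the one with instrument flute.
That leaves Sven.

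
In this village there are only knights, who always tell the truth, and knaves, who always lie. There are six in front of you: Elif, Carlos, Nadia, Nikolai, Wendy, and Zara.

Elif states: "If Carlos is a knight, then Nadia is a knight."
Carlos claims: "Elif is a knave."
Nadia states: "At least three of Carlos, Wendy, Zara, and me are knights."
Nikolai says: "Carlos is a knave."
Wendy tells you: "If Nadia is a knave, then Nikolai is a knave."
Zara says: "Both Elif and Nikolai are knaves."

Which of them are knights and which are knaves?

Consider Elif. Suppose Elif is a knave.
Then no assignment of the remaining roles makes every statement match its speaker's type — contradiction.
So Elif is a knight.
With that fixed, Carlos's statement is false, so Carlos is a knave.
With that fixed, Nikolai's statement is true, so Nikolai is a knight.
With that fixed, Zara's statement is false, so Zara is a knave.
With that fixed, Nadia's statement is false, so Nadia is a knave.
With that fixed, Wendy's statement is false, so Wendy is a knave.

Elif: knight, Carlos: knave, Nadia: knave, Nikolai: knight, Wendy: knave, Zara: knave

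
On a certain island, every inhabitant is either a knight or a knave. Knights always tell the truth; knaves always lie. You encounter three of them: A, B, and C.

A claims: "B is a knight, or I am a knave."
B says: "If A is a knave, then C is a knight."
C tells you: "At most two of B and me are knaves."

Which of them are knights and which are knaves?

Regardless of anyone's role, C's statement is true, so C is a knight.
With that fixed, B's statement is true, so B is a knight.
With that fixed, A's statement is true, so A is a knight.

A: knight, B: knight, C: knight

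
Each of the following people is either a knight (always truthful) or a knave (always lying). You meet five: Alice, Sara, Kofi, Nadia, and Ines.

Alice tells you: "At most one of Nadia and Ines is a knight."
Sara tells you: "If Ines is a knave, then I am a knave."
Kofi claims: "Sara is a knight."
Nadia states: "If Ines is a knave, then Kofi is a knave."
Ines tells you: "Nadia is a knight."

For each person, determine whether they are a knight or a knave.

Consider Alice. Suppose Alice is a knight.
Then no assignment of the remaining roles makes every statement match its speaker's type — contradiction.
So Alice is a knave.
Consider Sara. Suppose Sara is a knave.
Then Sara's own statement would have to be false, but it can't be — contradiction.
So Sara is a knight.
With that fixed, Kofi's statement is true, so Kofi is a knight.
Consider Nadia. Suppose Nadia is a knave.
Then Alice's statement comes out true, contradicting Alice being a knave.
So Nadia is a knight.
With that fixed, Ines's statement is true, so Ines is a knight.

Alice: knave, Sara: knight, Kofi: knight, Nadia: knight, Ines: knight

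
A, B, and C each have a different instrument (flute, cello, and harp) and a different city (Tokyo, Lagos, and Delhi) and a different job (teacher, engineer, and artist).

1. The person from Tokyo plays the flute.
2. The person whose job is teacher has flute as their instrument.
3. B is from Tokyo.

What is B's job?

teacher

With clues 1–3, artist and engineer are impossible for B's job.
That leaves teacher.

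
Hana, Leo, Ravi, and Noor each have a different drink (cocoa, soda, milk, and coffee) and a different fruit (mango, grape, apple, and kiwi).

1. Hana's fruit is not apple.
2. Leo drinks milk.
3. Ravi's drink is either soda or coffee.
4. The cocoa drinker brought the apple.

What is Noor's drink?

With clues 1–2, milk is impossible for Noor's drink.
With clues 1–4, coffee and soda are impossible for Noor's drink.
That leaves cocoa.

cocoa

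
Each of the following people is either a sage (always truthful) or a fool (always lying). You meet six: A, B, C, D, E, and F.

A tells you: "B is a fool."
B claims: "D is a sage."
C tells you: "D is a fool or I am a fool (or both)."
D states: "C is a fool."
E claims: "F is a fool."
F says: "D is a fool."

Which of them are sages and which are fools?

A: sage, B: fool, C: sage, D: fool, E: fool, F: sage

Consider A. Suppose A is a fool.
Then no assignment of the remaining roles makes every statement match its speaker's type — contradiction.
So A is a sage.
Consider B. Suppose B is a sage.
Then A's statement comes out false, contradicting A being a sage.
So B is a fool.
Consider C. Suppose C is a fool.
Then C's own statement would have to be false, but it can't be — contradiction.
So C is a sage.
With that fixed, D's statement is false, so D is a fool.
With that fixed, F's statement is true, so F is a sage.
With that fixed, E's statement is false, so E is a fool.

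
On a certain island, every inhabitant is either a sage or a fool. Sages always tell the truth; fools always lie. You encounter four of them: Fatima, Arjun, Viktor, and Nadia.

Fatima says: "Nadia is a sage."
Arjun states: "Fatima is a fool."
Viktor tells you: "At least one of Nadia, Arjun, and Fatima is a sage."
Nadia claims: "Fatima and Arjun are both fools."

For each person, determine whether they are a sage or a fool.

Fatima: fool, Arjun: sage, Viktor: sage, Nadia: fool

Consider Fatima. Suppose Fatima is a sage.
Then no assignment of the remaining roles makes every statement match its speaker's type — contradiction.
So Fatima is a fool.
With that fixed, Arjun's statement is true, so Arjun is a sage.
With that fixed, Viktor's statement is true, so Viktor is a sage.
With that fixed, Nadia's statement is false, so Nadia is a fool.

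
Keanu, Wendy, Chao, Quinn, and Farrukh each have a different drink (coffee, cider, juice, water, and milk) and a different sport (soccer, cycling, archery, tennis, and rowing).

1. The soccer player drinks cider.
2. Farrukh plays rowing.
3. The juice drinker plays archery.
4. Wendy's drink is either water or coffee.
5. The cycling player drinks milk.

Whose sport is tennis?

With clues 1–2, Farrukh is impossible for the one with sport tennis.
With clues 1–5, Chao, Keanu, and Quinn are impossible for the one with sport tennis.
That leaves Wendy.

Wendy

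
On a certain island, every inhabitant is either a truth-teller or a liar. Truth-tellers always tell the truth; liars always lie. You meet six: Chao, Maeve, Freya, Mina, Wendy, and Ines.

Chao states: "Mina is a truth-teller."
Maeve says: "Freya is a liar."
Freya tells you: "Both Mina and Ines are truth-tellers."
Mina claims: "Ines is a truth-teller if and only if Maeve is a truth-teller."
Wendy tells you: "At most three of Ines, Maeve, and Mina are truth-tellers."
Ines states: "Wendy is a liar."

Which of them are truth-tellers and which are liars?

Chao: liar, Maeve: truth-teller, Freya: liar, Mina: liar, Wendy: truth-teller, Ines: liar

Regardless of anyone's role, Wendy's statement is true, so Wendy is a truth-teller.
With that fixed, Ines's statement is false, so Ines is a liar.
With that fixed, Freya's statement is false, so Freya is a liar.
With that fixed, Maeve's statement is true, so Maeve is a truth-teller.
With that fixed, Mina's statement is false, so Mina is a liar.
With that fixed, Chao's statement is false, so Chao is a liar.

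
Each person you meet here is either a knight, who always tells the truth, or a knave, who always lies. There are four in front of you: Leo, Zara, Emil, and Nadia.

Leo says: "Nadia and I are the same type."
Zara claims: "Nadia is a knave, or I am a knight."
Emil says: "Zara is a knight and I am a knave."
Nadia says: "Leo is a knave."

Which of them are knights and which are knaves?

Consider Leo. Suppose Leo is a knight.
Then no assignment of the remaining roles makes every statement match its speaker's type — contradiction.
So Leo is a knave.
With that fixed, Nadia's statement is true, so Nadia is a knight.
Consider Zara. Suppose Zara is a knight.
Then whichever role Emil has, Emil's statement has the wrong truth value — contradiction.
So Zara is a knave.
With that fixed, Emil's statement is false, so Emil is a knave.

Leo: knave, Zara: knave, Emil: knave, Nadia: knight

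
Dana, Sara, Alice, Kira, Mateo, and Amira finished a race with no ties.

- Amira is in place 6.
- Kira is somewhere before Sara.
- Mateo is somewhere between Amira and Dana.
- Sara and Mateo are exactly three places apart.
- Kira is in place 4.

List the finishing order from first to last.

Dana, Mateo, Alice, Kira, Sara, Amira

From clue 1: Amira → place 6.
From clues 1–2: Sara is in {2,3,4,5}.
From clues 1–3: Dana is in {1,2,3,4}.
From clues 1–4: Sara is in {2,5}.
From clues 1–5: Dana → place 1, Mateo → place 2, Alice → place 3, Kira → place 4, Sara → place 5.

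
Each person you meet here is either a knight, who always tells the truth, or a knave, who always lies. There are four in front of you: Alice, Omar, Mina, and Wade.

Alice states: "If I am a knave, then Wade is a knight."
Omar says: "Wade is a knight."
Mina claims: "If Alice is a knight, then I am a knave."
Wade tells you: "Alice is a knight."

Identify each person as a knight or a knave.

Consider Alice. Suppose Alice is a knight.
Then whichever role Mina has, Mina's statement has the wrong truth value — contradiction.
So Alice is a knave.
With that fixed, Mina's statement is true, so Mina is a knight.
With that fixed, Wade's statement is false, so Wade is a knave.
With that fixed, Omar's statement is false, so Omar is a knave.

Alice: knave, Omar: knave, Mina: knight, Wade: knave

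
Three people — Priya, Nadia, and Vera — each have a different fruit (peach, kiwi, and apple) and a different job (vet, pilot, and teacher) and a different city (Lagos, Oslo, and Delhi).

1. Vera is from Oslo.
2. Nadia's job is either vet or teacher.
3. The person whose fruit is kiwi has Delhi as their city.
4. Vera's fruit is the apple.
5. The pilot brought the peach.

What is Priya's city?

Lagos

Clue 1 rules out Oslo for Priya's city.
With clues 1–5, Delhi is impossible for Priya's city.
That leaves Lagos.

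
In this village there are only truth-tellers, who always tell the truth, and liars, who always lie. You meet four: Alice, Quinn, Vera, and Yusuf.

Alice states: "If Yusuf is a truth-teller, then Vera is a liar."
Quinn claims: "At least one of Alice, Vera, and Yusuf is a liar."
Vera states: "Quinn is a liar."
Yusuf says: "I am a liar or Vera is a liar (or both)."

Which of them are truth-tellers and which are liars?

Alice: truth-teller, Quinn: truth-teller, Vera: liar, Yusuf: truth-teller

Consider Alice. Suppose Alice is a liar.
Then no assignment of the remaining roles makes every statement match its speaker's type — contradiction.
So Alice is a truth-teller.
Consider Quinn. Suppose Quinn is a liar.
Then no assignment of the remaining roles makes every statement match its speaker's type — contradiction.
So Quinn is a truth-teller.
With that fixed, Vera's statement is false, so Vera is a liar.
With that fixed, Yusuf's statement is true, so Yusuf is a truth-teller.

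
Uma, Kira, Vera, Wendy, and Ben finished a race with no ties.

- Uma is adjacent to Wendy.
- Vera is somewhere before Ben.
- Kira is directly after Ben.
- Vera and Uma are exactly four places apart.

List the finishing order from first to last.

Vera, Ben, Kira, Wendy, Uma

From clues 1–2: Vera is in {1,2,3,4}.
From clues 1–3: Kira is in {3,5}.
From clues 1–4: Vera → place 1, Ben → place 2, Kira → place 3, Wendy → place 4, Uma → place 5.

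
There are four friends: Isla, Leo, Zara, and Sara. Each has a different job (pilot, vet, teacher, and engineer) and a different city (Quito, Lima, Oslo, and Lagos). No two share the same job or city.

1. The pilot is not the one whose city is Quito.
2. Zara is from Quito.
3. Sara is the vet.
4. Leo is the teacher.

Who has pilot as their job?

Isla

With clues 1–2, Zara is impossible for the one with job pilot.
With clues 1–3, Sara is impossible for the one with job pilot.
With clues 1–4, Leo is impossible for the one with job pilot.
That leaves Isla.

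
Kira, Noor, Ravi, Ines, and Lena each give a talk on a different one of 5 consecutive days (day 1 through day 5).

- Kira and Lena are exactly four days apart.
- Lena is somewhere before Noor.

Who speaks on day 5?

Kira

With clue 1, Ines, Noor, and Ravi are ruled out for day 5.
With clues 1–2, Lena is ruled out for day 5.
So day 5 is Kira.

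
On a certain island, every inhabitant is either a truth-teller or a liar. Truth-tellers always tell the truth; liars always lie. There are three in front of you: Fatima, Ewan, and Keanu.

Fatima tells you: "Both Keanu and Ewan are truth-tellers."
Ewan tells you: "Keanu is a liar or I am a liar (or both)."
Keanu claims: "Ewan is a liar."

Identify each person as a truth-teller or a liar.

Consider Fatima. Suppose Fatima is a truth-teller.
Then no assignment of the remaining roles makes every statement match its speaker's type — contradiction.
So Fatima is a liar.
Consider Ewan. Suppose Ewan is a liar.
Then Ewan's own statement would have to be false, but it can't be — contradiction.
So Ewan is a truth-teller.
With that fixed, Keanu's statement is false, so Keanu is a liar.

Fatima: liar, Ewan: truth-teller, Keanu: liar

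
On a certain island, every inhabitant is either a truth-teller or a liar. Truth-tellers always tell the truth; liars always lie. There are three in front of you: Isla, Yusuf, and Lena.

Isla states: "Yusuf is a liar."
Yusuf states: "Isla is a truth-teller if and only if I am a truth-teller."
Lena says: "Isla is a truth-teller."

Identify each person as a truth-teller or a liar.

Isla: truth-teller, Yusuf: liar, Lena: truth-teller

Consider Isla. Suppose Isla is a liar.
Then whichever role Yusuf has, Yusuf's statement has the wrong truth value — contradiction.
So Isla is a truth-teller.
With that fixed, Lena's statement is true, so Lena is a truth-teller.
Consider Yusuf. Suppose Yusuf is a truth-teller.
Then Isla's statement comes out false, contradicting Isla being a truth-teller.
So Yusuf is a liar.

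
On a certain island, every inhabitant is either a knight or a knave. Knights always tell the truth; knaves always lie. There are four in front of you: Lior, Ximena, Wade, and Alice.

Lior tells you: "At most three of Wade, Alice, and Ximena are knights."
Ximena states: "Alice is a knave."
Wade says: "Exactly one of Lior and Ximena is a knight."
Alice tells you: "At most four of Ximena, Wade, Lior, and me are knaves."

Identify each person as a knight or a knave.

Lior: knight, Ximena: knave, Wade: knight, Alice: knight

Regardless of anyone's role, Lior's statement is true, so Lior is a knight.
With that fixed, Alice's statement is true, so Alice is a knight.
With that fixed, Ximena's statement is false, so Ximena is a knave.
With that fixed, Wade's statement is true, so Wade is a knight.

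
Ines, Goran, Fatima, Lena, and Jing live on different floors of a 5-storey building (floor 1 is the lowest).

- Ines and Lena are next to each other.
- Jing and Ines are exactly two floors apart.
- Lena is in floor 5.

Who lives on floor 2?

Jing

With clues 1–3, Fatima, Goran, Ines, and Lena are ruled out for floor 2.
So floor 2 is Jing.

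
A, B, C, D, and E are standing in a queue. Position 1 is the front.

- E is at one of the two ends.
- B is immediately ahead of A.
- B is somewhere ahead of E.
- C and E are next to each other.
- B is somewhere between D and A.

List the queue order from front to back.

D, B, A, C, E

From clue 1: E is in {1,5}.
From clues 1–3: E → position 5.
From clues 1–4: C → position 4.
From clues 1–5: D → position 1, B → position 2, A → position 3.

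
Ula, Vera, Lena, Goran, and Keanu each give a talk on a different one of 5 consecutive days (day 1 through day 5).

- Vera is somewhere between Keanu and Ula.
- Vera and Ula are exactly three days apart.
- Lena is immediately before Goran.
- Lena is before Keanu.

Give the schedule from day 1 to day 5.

Ula, Lena, Goran, Vera, Keanu

From clue 1: Vera is in {2,3,4}.
From clues 1–2: Ula is in {1,5}.
From clues 1–4: Ula → day 1, Lena → day 2, Goran → day 3, Vera → day 4, Keanu → day 5.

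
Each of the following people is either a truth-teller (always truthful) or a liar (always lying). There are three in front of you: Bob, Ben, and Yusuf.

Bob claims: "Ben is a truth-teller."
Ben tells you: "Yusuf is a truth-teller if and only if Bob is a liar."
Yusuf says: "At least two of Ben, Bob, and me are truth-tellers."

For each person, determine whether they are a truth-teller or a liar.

Consider Bob. Suppose Bob is a truth-teller.
Then no assignment of the remaining roles makes every statement match its speaker's type — contradiction.
So Bob is a liar.
Consider Ben. Suppose Ben is a truth-teller.
Then Bob's statement comes out true, contradicting Bob being a liar.
So Ben is a liar.
With that fixed, Yusuf's statement is false, so Yusuf is a liar.

Bob: liar, Ben: liar, Yusuf: liar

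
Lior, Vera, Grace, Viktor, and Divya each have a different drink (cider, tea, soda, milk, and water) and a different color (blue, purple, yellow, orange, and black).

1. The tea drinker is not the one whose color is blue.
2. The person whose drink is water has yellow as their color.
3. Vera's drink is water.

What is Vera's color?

With clues 1–3, black, blue, orange, and purple are impossible for Vera's color.
That leaves yellow.

yellow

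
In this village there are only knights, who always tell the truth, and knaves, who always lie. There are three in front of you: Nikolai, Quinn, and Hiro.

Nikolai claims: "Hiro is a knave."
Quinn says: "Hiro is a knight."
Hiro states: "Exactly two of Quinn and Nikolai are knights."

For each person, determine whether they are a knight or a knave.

Consider Nikolai. Suppose Nikolai is a knave.
Then no assignment of the remaining roles makes every statement match its speaker's type — contradiction.
So Nikolai is a knight.
Consider Quinn. Suppose Quinn is a knight.
Then no assignment of the remaining roles makes every statement match its speaker's type — contradiction.
So Quinn is a knave.
With that fixed, Hiro's statement is false, so Hiro is a knave.

Nikolai: knight, Quinn: knave, Hiro: knave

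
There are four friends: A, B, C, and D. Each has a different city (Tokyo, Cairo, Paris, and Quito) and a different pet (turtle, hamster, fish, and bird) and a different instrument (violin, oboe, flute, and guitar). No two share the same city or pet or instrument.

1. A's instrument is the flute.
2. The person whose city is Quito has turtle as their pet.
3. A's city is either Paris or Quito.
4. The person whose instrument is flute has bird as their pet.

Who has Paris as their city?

With clues 1–4, B, C, and D are impossible for the one with city Paris.
That leaves A.

A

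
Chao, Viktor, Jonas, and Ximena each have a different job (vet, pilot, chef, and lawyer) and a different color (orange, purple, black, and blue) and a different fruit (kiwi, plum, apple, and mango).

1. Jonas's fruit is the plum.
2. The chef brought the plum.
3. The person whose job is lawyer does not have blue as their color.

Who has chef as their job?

With clues 1–2, Chao, Viktor, and Ximena are impossible for the one with job chef.
That leaves Jonas.

Jonas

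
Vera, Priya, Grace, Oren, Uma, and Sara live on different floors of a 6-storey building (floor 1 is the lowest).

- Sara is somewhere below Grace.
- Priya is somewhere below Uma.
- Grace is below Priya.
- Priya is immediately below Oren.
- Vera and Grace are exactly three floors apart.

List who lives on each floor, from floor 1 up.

From clue 1: Grace is in {2,3,4,5,6}.
From clues 1–2: Priya is in {1,2,3,4,5}.
From clues 1–3: Priya is in {3,4,5}.
From clues 1–4: Priya is in {3,4}.
From clues 1–5: Sara → floor 1, Grace → floor 2, Priya → floor 3, Oren → floor 4, Vera → floor 5, Uma → floor 6.

Sara, Grace, Priya, Oren, Vera, Uma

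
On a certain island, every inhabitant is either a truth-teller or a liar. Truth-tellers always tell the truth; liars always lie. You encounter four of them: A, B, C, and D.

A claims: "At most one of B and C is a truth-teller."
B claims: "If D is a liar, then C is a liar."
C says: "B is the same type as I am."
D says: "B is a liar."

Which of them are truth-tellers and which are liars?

A: truth-teller, B: truth-teller, C: liar, D: liar

Consider A. Suppose A is a liar.
Then no assignment of the remaining roles makes every statement match its speaker's type — contradiction.
So A is a truth-teller.
Consider B. Suppose B is a liar.
Then whichever role C has, C's statement has the wrong truth value — contradiction.
So B is a truth-teller.
With that fixed, D's statement is false, so D is a liar.
Consider C. Suppose C is a truth-teller.
Then A's statement comes out false, contradicting A being a truth-teller.
So C is a liar.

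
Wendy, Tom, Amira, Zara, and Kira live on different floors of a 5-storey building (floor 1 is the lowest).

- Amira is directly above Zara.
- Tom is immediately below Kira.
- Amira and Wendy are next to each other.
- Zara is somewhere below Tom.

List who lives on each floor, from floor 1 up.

Zara, Amira, Wendy, Tom, Kira

From clue 1: Amira is in {2,3,4,5}.
From clues 1–2: Wendy is in {1,3,5}.
From clues 1–3: Wendy is in {3,5}.
From clues 1–4: Zara → floor 1, Amira → floor 2, Wendy → floor 3, Tom → floor 4, Kira → floor 5.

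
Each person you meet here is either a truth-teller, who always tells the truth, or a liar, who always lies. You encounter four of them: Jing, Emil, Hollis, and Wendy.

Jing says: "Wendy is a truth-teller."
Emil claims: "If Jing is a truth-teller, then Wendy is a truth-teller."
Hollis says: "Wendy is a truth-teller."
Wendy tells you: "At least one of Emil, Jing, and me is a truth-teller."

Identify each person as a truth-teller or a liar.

Jing: truth-teller, Emil: truth-teller, Hollis: truth-teller, Wendy: truth-teller

Consider Jing. Suppose Jing is a liar.
Then no assignment of the remaining roles makes every statement match its speaker's type — contradiction.
So Jing is a truth-teller.
With that fixed, Wendy's statement is true, so Wendy is a truth-teller.
With that fixed, Emil's statement is true, so Emil is a truth-teller.
With that fixed, Hollis's statement is true, so Hollis is a truth-teller.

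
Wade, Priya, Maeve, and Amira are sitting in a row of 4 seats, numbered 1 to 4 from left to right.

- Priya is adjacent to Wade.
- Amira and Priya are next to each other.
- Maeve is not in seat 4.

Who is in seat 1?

With clues 1–2, Priya is ruled out for seat 1.
With clues 1–3, Amira and Wade are ruled out for seat 1.
So seat 1 is Maeve.

Maeve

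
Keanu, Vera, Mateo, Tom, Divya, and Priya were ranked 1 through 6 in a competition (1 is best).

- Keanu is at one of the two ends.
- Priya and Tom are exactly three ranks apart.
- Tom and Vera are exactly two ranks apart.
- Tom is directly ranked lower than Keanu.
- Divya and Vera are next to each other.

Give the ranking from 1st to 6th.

From clue 1: Keanu is in {1,6}.
From clues 1–4: Keanu → rank 1, Tom → rank 2, Vera → rank 4, Priya → rank 5.
From clues 1–5: Divya → rank 3, Mateo → rank 6.

Keanu, Tom, Divya, Vera, Priya, Mateo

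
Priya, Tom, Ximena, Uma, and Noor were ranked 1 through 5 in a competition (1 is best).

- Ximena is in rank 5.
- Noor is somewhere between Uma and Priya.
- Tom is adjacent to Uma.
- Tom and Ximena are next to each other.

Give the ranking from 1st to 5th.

From clue 1: Ximena → rank 5.
From clues 1–2: Noor is in {2,3}.
From clues 1–3: Priya is in {1,4}.
From clues 1–4: Priya → rank 1, Noor → rank 2, Uma → rank 3, Tom → rank 4.

Priya, Noor, Uma, Tom, Ximena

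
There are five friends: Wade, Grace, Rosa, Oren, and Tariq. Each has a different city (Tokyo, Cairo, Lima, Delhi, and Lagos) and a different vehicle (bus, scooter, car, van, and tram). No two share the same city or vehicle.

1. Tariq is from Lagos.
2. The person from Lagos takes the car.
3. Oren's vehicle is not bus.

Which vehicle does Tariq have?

car

With clues 1–2, bus, scooter, tram, and van are impossible for Tariq's vehicle.
That leaves car.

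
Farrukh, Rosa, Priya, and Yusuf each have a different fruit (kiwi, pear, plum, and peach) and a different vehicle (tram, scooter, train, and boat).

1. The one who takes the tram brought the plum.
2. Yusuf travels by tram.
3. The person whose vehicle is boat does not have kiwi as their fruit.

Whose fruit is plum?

With clues 1–2, Farrukh, Priya, and Rosa are impossible for the one with fruit plum.
That leaves Yusuf.

Yusuf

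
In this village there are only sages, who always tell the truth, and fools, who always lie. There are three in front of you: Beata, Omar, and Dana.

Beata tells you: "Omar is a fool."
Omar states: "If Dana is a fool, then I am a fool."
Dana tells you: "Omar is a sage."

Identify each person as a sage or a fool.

Consider Beata. Suppose Beata is a sage.
Then no assignment of the remaining roles makes every statement match its speaker's type — contradiction.
So Beata is a fool.
Consider Omar. Suppose Omar is a fool.
Then Beata's statement comes out true, contradicting Beata being a fool.
So Omar is a sage.
With that fixed, Dana's statement is true, so Dana is a sage.

Beata: fool, Omar: sage, Dana: sage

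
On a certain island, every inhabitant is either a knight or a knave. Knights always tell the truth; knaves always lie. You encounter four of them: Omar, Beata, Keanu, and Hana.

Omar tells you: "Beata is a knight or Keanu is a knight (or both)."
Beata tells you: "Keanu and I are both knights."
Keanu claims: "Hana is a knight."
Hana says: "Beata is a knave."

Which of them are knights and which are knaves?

Consider Omar. Suppose Omar is a knave.
Then no assignment of the remaining roles makes every statement match its speaker's type — contradiction.
So Omar is a knight.
Consider Beata. Suppose Beata is a knight.
Then no assignment of the remaining roles makes every statement match its speaker's type — contradiction.
So Beata is a knave.
With that fixed, Hana's statement is true, so Hana is a knight.
With that fixed, Keanu's statement is true, so Keanu is a knight.

Omar: knight, Beata: knave, Keanu: knight, Hana: knight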